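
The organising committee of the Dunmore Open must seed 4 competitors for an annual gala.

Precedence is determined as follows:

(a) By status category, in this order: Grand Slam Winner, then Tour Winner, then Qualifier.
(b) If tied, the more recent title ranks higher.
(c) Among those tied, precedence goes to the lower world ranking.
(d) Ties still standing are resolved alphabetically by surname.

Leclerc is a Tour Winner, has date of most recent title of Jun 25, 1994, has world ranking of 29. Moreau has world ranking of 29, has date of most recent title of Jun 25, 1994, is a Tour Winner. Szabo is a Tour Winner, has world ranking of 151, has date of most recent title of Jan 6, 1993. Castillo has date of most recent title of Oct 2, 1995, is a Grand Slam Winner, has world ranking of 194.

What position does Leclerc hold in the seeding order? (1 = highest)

By status category: Castillo (Grand Slam Winner); then Leclerc, Moreau and Szabo (Tour Winner).
Among Leclerc, Moreau and Szabo, by date of most recent title (later first): Leclerc and Moreau (Jun 25, 1994) before Szabo (Jan 6, 1993).
Leclerc and Moreau both have world ranking 29, so the next rule applies.
Among Leclerc and Moreau, alphabetically by surname: Leclerc before Moreau.
Order: Castillo, Leclerc, Moreau, Szabo. So position 2.

2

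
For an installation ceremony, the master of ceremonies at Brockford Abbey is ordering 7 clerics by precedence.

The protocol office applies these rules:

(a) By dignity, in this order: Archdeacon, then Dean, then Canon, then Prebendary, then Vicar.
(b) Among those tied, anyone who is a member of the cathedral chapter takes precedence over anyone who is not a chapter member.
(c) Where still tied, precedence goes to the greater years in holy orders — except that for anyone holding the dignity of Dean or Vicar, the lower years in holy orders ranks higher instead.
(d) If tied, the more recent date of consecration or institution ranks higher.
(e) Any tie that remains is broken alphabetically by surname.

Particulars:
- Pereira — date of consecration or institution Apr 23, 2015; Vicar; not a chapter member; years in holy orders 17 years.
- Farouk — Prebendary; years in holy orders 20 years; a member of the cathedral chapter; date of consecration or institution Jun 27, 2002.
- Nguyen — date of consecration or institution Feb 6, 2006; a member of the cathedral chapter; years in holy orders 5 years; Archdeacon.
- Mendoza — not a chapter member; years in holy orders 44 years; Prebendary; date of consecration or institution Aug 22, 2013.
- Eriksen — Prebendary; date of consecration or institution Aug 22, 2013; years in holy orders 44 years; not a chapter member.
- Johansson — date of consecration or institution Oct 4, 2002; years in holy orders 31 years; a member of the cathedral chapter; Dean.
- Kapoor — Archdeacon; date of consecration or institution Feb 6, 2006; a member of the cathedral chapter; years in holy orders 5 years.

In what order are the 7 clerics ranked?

Kapoor, Nguyen, Johansson, Farouk, Eriksen, Mendoza, Pereira

By dignity: Kapoor and Nguyen (Archdeacon); then Johansson (Dean); then Farouk, Eriksen and Mendoza (Prebendary); then Pereira (Vicar).
Kapoor and Nguyen are each a member of the cathedral chapter, so the next rule applies.
Kapoor and Nguyen both have years in holy orders 5 years, so the next rule applies.
Kapoor and Nguyen both have date of consecration or institution Feb 6, 2006, so the next rule applies.
Among Kapoor and Nguyen, alphabetically by surname: Kapoor before Nguyen.
Among Farouk, Eriksen and Mendoza, a member of the cathedral chapter before not a chapter member: Farouk (a member of the cathedral chapter) before Eriksen and Mendoza (not a chapter member).
Eriksen and Mendoza both have years in holy orders 44 years, so the next rule applies.
Eriksen and Mendoza both have date of consecration or institution Aug 22, 2013, so the next rule applies.
Among Eriksen and Mendoza, alphabetically by surname: Eriksen before Mendoza.
Full order: Kapoor, Nguyen, Johansson, Farouk, Eriksen, Mendoza, Pereira.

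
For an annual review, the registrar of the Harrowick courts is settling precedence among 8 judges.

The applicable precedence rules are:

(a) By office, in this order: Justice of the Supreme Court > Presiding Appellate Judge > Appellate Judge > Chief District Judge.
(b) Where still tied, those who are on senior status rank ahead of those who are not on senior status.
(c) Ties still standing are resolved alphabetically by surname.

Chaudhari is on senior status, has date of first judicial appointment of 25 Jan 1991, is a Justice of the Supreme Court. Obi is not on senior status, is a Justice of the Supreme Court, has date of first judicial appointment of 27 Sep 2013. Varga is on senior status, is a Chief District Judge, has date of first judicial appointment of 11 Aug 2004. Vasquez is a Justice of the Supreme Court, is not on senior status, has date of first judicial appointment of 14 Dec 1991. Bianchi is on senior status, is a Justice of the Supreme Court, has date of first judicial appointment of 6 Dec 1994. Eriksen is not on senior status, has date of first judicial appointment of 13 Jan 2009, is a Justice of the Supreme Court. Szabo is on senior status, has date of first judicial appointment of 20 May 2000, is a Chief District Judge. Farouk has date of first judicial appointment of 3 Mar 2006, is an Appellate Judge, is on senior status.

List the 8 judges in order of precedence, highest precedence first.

Bianchi, Chaudhari, Eriksen, Obi, Vasquez, Farouk, Szabo, Varga

By office: Bianchi, Chaudhari, Eriksen, Obi and Vasquez (Justice of the Supreme Court); then Farouk (Appellate Judge); then Szabo and Varga (Chief District Judge).
Among Bianchi, Chaudhari, Eriksen, Obi and Vasquez, on senior status before not on senior status: Bianchi and Chaudhari (on senior status) before Eriksen, Obi and Vasquez (not on senior status).
Among Bianchi and Chaudhari, alphabetically by surname: Bianchi before Chaudhari.
Among Eriksen, Obi and Vasquez, alphabetically by surname: Eriksen before Obi before Vasquez.
Szabo and Varga are each on senior status, so the next rule applies.
Among Szabo and Varga, alphabetically by surname: Szabo before Varga.
Full order: Bianchi, Chaudhari, Eriksen, Obi, Vasquez, Farouk, Szabo, Varga.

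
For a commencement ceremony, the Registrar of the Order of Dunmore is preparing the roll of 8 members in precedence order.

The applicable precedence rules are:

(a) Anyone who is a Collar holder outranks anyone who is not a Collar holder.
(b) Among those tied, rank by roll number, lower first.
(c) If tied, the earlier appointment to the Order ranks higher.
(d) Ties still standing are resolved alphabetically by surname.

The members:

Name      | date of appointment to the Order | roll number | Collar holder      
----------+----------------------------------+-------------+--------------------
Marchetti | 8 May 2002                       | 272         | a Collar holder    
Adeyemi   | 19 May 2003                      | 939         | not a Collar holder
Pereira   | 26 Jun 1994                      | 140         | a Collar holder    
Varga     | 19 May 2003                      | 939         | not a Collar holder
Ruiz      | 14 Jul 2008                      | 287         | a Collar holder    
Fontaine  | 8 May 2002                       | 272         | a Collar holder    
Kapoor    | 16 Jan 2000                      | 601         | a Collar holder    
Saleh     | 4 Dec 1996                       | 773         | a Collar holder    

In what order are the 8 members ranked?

By the first rule: Pereira, Fontaine, Marchetti, Ruiz, Kapoor and Saleh (each a Collar holder); then Adeyemi and Varga (both not a Collar holder).
Among Pereira, Fontaine, Marchetti, Ruiz, Kapoor and Saleh, by roll number (lower first): Pereira (140) before Fontaine and Marchetti (272) before Ruiz (287) before Kapoor (601) before Saleh (773).
Fontaine and Marchetti both have date of appointment to the Order 8 May 2002, so the next rule applies.
Among Fontaine and Marchetti, alphabetically by surname: Fontaine before Marchetti.
Adeyemi and Varga both have roll number 939, so the next rule applies.
Adeyemi and Varga both have date of appointment to the Order 19 May 2003, so the next rule applies.
Among Adeyemi and Varga, alphabetically by surname: Adeyemi before Varga.
Full order: Pereira, Fontaine, Marchetti, Ruiz, Kapoor, Saleh, Adeyemi, Varga.

Pereira, Fontaine, Marchetti, Ruiz, Kapoor, Saleh, Adeyemi, Varga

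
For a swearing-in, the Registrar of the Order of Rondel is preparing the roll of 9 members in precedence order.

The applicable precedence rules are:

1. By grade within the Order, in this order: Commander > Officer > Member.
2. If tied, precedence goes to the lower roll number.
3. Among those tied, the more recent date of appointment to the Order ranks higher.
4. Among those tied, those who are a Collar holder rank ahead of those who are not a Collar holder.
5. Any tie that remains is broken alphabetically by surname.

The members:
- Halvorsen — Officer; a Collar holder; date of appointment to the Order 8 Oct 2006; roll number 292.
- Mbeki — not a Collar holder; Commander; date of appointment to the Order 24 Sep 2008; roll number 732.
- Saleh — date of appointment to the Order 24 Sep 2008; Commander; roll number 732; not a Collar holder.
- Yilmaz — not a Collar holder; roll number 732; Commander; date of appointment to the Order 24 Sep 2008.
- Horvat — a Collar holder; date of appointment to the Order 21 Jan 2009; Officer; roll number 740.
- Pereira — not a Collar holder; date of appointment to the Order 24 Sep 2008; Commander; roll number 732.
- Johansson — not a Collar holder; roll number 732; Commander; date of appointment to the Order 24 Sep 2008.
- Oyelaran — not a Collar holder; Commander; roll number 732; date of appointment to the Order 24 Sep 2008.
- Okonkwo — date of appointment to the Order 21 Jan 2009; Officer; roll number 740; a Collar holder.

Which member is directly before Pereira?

Oyelaran

By grade within the Order: Johansson, Mbeki, Oyelaran, Pereira, Saleh and Yilmaz (Commander); then Halvorsen, Horvat and Okonkwo (Officer).
Johansson, Mbeki, Oyelaran, Pereira, Saleh and Yilmaz all have roll number 732, so the next rule applies.
Johansson, Mbeki, Oyelaran, Pereira, Saleh and Yilmaz all have date of appointment to the Order 24 Sep 2008, so the next rule applies.
Johansson, Mbeki, Oyelaran, Pereira, Saleh and Yilmaz are each not a Collar holder, so the next rule applies.
Among Johansson, Mbeki, Oyelaran, Pereira, Saleh and Yilmaz, alphabetically by surname: Johansson before Mbeki before Oyelaran before Pereira before Saleh before Yilmaz.
Among Halvorsen, Horvat and Okonkwo, by roll number (lower first): Halvorsen (292) before Horvat and Okonkwo (740).
Horvat and Okonkwo both have date of appointment to the Order 21 Jan 2009, so the next rule applies.
Horvat and Okonkwo are each a Collar holder, so the next rule applies.
Among Horvat and Okonkwo, alphabetically by surname: Horvat before Okonkwo.
Order: Johansson, Mbeki, Oyelaran, Pereira, Saleh, Yilmaz, Halvorsen, Horvat, Okonkwo.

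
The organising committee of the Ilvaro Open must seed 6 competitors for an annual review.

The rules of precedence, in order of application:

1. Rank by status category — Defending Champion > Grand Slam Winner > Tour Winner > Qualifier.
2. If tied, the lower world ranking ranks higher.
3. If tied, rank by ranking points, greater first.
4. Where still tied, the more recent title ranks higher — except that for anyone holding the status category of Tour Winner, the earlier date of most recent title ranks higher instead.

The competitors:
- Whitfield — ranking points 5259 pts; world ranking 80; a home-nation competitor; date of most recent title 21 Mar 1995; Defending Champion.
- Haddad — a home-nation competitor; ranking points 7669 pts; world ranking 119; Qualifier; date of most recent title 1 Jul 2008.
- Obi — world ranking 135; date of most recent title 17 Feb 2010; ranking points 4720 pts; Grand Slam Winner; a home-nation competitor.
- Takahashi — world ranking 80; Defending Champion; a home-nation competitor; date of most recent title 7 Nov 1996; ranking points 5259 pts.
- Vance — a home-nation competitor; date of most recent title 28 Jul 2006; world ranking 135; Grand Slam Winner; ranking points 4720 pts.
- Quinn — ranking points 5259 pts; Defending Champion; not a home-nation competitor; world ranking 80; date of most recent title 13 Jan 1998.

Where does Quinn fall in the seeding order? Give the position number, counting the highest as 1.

1

By status category: Quinn, Takahashi and Whitfield (Defending Champion); then Obi and Vance (Grand Slam Winner); then Haddad (Qualifier).
Quinn, Takahashi and Whitfield all have world ranking 80, so the next rule applies.
Quinn, Takahashi and Whitfield all have ranking points 5259 pts, so the next rule applies.
Among Quinn, Takahashi and Whitfield, by date of most recent title (later first): Quinn (13 Jan 1998) before Takahashi (7 Nov 1996) before Whitfield (21 Mar 1995).
Obi and Vance both have world ranking 135, so the next rule applies.
Obi and Vance both have ranking points 4720 pts, so the next rule applies.
Among Obi and Vance, by date of most recent title (later first): Obi (17 Feb 2010) before Vance (28 Jul 2006).
Order: Quinn, Takahashi, Whitfield, Obi, Vance, Haddad. So position 1.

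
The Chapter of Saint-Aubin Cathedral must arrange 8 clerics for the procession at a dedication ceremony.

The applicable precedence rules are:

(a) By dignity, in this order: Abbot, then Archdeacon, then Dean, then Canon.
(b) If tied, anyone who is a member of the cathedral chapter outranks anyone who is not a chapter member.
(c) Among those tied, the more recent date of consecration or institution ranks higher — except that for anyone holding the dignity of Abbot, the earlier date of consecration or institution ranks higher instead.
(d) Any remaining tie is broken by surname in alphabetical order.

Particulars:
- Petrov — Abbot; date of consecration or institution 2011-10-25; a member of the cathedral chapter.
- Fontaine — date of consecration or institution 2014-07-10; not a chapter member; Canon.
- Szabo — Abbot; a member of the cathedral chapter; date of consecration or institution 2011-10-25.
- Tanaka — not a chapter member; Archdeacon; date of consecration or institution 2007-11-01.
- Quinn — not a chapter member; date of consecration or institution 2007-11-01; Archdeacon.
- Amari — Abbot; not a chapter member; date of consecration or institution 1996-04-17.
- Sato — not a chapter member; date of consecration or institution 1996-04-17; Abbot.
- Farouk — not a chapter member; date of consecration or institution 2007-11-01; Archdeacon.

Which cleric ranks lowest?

Fontaine

By dignity: Petrov, Szabo, Amari and Sato (Abbot); then Farouk, Quinn and Tanaka (Archdeacon); then Fontaine (Canon).
Among Petrov, Szabo, Amari and Sato, a member of the cathedral chapter before not a chapter member: Petrov and Szabo (a member of the cathedral chapter) before Amari and Sato (not a chapter member).
Petrov and Szabo both have date of consecration or institution 2011-10-25, so the next rule applies.
Among Petrov and Szabo, alphabetically by surname: Petrov before Szabo.
Amari and Sato both have date of consecration or institution 1996-04-17, so the next rule applies.
Among Amari and Sato, alphabetically by surname: Amari before Sato.
Farouk, Quinn and Tanaka are each not a chapter member, so the next rule applies.
Farouk, Quinn and Tanaka all have date of consecration or institution 2007-11-01, so the next rule applies.
Among Farouk, Quinn and Tanaka, alphabetically by surname: Farouk before Quinn before Tanaka.
Order: Petrov, Szabo, Amari, Sato, Farouk, Quinn, Tanaka, Fontaine.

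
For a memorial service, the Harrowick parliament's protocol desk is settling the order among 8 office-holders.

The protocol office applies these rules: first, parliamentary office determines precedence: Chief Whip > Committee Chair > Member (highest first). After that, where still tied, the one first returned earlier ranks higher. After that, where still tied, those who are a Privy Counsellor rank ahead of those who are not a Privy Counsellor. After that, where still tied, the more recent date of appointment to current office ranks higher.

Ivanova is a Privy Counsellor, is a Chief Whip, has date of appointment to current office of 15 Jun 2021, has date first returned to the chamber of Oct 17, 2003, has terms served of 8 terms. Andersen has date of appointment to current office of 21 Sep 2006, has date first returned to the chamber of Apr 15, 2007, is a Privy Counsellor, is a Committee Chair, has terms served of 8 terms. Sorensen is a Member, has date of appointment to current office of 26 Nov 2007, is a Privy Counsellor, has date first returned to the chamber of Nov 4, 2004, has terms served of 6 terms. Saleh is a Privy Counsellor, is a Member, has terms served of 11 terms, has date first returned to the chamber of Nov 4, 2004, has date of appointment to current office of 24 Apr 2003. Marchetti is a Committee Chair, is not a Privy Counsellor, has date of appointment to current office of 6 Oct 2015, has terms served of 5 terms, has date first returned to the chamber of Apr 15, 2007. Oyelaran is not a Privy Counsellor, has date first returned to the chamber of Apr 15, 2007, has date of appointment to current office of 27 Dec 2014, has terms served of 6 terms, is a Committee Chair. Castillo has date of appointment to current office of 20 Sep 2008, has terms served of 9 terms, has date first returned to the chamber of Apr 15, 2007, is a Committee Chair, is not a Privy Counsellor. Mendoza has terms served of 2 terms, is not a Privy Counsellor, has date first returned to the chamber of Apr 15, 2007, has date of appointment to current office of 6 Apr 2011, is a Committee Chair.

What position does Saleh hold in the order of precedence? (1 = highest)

8

By parliamentary office: Ivanova (Chief Whip); then Andersen, Marchetti, Oyelaran, Mendoza and Castillo (Committee Chair); then Sorensen and Saleh (Member).
Andersen, Marchetti, Oyelaran, Mendoza and Castillo all have date first returned to the chamber Apr 15, 2007, so the next rule applies.
Among Andersen, Marchetti, Oyelaran, Mendoza and Castillo, a Privy Counsellor before not a Privy Counsellor: Andersen (a Privy Counsellor) before Marchetti, Oyelaran, Mendoza and Castillo (not a Privy Counsellor).
Among Marchetti, Oyelaran, Mendoza and Castillo, by date of appointment to current office (later first): Marchetti (6 Oct 2015) before Oyelaran (27 Dec 2014) before Mendoza (6 Apr 2011) before Castillo (20 Sep 2008).
Sorensen and Saleh both have date first returned to the chamber Nov 4, 2004, so the next rule applies.
Sorensen and Saleh are each a Privy Counsellor, so the next rule applies.
Among Sorensen and Saleh, by date of appointment to current office (later first): Sorensen (26 Nov 2007) before Saleh (24 Apr 2003).
Order: Ivanova, Andersen, Marchetti, Oyelaran, Mendoza, Castillo, Sorensen, Saleh. So position 8.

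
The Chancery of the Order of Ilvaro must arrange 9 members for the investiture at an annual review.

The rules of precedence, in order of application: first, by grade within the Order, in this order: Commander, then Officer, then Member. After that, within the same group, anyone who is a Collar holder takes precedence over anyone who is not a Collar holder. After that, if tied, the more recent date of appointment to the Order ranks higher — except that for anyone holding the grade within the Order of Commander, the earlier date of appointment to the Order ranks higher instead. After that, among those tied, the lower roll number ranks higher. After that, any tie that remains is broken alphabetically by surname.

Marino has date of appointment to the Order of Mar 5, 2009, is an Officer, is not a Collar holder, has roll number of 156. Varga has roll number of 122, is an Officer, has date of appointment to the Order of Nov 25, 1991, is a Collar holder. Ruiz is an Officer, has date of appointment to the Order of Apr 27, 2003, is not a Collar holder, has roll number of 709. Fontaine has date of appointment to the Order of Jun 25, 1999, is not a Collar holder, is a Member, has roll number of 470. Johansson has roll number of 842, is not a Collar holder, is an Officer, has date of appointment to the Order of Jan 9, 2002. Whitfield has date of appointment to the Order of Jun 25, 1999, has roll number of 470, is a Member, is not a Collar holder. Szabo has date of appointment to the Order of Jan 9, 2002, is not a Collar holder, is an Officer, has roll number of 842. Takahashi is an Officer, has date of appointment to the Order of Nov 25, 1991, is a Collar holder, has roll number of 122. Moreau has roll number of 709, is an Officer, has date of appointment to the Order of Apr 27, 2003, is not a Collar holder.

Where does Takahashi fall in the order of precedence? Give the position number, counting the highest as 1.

1

By grade within the Order: Takahashi, Varga, Marino, Moreau, Ruiz, Johansson and Szabo (Officer); then Fontaine and Whitfield (Member).
Among Takahashi, Varga, Marino, Moreau, Ruiz, Johansson and Szabo, a Collar holder before not a Collar holder: Takahashi and Varga (a Collar holder) before Marino, Moreau, Ruiz, Johansson and Szabo (not a Collar holder).
Takahashi and Varga both have date of appointment to the Order Nov 25, 1991, so the next rule applies.
Takahashi and Varga both have roll number 122, so the next rule applies.
Among Takahashi and Varga, alphabetically by surname: Takahashi before Varga.
Among Marino, Moreau, Ruiz, Johansson and Szabo, by date of appointment to the Order (later first): Marino (Mar 5, 2009) before Moreau and Ruiz (Apr 27, 2003) before Johansson and Szabo (Jan 9, 2002).
Moreau and Ruiz both have roll number 709, so the next rule applies.
Among Moreau and Ruiz, alphabetically by surname: Moreau before Ruiz.
Johansson and Szabo both have roll number 842, so the next rule applies.
Among Johansson and Szabo, alphabetically by surname: Johansson before Szabo.
Fontaine and Whitfield are each not a Collar holder, so the next rule applies.
Fontaine and Whitfield both have date of appointment to the Order Jun 25, 1999, so the next rule applies.
Fontaine and Whitfield both have roll number 470, so the next rule applies.
Among Fontaine and Whitfield, alphabetically by surname: Fontaine before Whitfield.
Order: Takahashi, Varga, Marino, Moreau, Ruiz, Johansson, Szabo, Fontaine, Whitfield. So position 1.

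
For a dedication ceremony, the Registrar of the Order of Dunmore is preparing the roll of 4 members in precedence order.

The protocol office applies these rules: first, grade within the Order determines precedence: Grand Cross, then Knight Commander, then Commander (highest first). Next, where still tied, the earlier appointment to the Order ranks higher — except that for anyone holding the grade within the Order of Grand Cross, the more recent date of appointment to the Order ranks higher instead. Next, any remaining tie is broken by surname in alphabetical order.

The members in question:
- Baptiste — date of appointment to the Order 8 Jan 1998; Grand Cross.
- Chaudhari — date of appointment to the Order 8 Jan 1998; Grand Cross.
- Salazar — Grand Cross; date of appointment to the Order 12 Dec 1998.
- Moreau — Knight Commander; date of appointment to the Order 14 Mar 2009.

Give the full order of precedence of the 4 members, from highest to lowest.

Salazar, Baptiste, Chaudhari, Moreau

By grade within the Order: Salazar, Baptiste and Chaudhari (Grand Cross); then Moreau (Knight Commander).
Among Salazar, Baptiste and Chaudhari, by date of appointment to the Order (later first) (reversed rule for this group): Salazar (12 Dec 1998) before Baptiste and Chaudhari (8 Jan 1998).
Among Baptiste and Chaudhari, alphabetically by surname: Baptiste before Chaudhari.
Full order: Salazar, Baptiste, Chaudhari, Moreau.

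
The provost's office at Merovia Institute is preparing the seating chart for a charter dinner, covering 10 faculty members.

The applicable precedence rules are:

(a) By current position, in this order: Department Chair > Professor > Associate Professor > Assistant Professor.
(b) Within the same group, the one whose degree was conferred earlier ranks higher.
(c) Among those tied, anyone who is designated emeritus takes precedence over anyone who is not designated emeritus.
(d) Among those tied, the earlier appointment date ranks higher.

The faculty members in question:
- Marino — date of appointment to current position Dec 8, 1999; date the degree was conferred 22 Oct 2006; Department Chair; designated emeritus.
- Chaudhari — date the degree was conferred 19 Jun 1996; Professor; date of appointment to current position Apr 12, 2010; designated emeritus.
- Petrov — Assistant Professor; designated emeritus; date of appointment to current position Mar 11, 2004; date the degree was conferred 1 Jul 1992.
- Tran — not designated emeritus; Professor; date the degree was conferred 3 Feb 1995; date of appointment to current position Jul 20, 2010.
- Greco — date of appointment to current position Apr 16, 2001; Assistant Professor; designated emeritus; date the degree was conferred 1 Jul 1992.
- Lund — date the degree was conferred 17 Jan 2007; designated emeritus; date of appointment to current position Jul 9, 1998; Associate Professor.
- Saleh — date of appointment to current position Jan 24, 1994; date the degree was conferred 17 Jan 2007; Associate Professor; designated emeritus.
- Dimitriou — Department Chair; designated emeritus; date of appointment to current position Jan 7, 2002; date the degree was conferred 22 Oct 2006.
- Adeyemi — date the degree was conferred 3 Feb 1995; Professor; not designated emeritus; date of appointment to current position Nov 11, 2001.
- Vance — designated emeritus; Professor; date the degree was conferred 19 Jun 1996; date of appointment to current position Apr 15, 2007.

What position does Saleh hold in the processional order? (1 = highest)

By current position: Marino and Dimitriou (Department Chair); then Adeyemi, Tran, Vance and Chaudhari (Professor); then Saleh and Lund (Associate Professor); then Greco and Petrov (Assistant Professor).
Marino and Dimitriou both have date the degree was conferred 22 Oct 2006, so the next rule applies.
Marino and Dimitriou are each designated emeritus, so the next rule applies.
Among Marino and Dimitriou, by date of appointment to current position (earlier first): Marino (Dec 8, 1999) before Dimitriou (Jan 7, 2002).
Among Adeyemi, Tran, Vance and Chaudhari, by date the degree was conferred (earlier first): Adeyemi and Tran (3 Feb 1995) before Vance and Chaudhari (19 Jun 1996).
Adeyemi and Tran are each not designated emeritus, so the next rule applies.
Among Adeyemi and Tran, by date of appointment to current position (earlier first): Adeyemi (Nov 11, 2001) before Tran (Jul 20, 2010).
Vance and Chaudhari are each designated emeritus, so the next rule applies.
Among Vance and Chaudhari, by date of appointment to current position (earlier first): Vance (Apr 15, 2007) before Chaudhari (Apr 12, 2010).
Saleh and Lund both have date the degree was conferred 17 Jan 2007, so the next rule applies.
Saleh and Lund are each designated emeritus, so the next rule applies.
Among Saleh and Lund, by date of appointment to current position (earlier first): Saleh (Jan 24, 1994) before Lund (Jul 9, 1998).
Greco and Petrov both have date the degree was conferred 1 Jul 1992, so the next rule applies.
Greco and Petrov are each designated emeritus, so the next rule applies.
Among Greco and Petrov, by date of appointment to current position (earlier first): Greco (Apr 16, 2001) before Petrov (Mar 11, 2004).
Order: Marino, Dimitriou, Adeyemi, Tran, Vance, Chaudhari, Saleh, Lund, Greco, Petrov. So position 7.

7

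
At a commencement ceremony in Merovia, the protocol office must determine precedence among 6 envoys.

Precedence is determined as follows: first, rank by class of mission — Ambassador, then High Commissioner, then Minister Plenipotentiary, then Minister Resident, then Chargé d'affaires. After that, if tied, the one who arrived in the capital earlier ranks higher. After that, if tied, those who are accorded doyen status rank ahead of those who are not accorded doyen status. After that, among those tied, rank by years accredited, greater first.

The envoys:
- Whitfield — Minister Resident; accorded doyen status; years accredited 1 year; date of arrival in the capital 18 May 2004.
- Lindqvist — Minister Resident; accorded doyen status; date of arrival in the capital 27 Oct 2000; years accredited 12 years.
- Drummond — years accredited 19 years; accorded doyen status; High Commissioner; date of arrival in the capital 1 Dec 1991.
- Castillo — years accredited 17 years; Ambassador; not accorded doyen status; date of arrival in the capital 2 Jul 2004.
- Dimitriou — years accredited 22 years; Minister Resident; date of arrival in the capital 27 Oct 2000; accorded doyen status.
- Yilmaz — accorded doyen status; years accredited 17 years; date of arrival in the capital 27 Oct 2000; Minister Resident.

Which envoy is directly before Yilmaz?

By class of mission: Castillo (Ambassador); then Drummond (High Commissioner); then Dimitriou, Yilmaz, Lindqvist and Whitfield (Minister Resident).
Among Dimitriou, Yilmaz, Lindqvist and Whitfield, by date of arrival in the capital (earlier first): Dimitriou, Yilmaz and Lindqvist (27 Oct 2000) before Whitfield (18 May 2004).
Dimitriou, Yilmaz and Lindqvist are each accorded doyen status, so the next rule applies.
Among Dimitriou, Yilmaz and Lindqvist, by years accredited (higher first): Dimitriou (22 years) before Yilmaz (17 years) before Lindqvist (12 years).
Order: Castillo, Drummond, Dimitriou, Yilmaz, Lindqvist, Whitfield.

Dimitriou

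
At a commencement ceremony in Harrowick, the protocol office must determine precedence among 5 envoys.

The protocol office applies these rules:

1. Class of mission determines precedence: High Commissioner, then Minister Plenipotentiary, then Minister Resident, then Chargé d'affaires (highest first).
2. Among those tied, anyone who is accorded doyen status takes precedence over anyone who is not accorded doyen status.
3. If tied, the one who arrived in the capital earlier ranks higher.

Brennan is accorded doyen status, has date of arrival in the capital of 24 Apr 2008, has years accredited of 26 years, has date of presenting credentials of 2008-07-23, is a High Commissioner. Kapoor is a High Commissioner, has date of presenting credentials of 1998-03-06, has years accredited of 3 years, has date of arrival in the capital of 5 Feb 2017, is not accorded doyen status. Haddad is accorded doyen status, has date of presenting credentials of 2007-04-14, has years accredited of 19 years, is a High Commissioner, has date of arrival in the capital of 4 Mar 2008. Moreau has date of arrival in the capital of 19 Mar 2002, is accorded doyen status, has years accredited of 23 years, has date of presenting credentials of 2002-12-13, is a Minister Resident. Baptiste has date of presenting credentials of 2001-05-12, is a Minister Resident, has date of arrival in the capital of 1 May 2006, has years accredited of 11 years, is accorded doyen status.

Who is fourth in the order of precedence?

By class of mission: Haddad, Brennan and Kapoor (High Commissioner); then Moreau and Baptiste (Minister Resident).
Among Haddad, Brennan and Kapoor, accorded doyen status before not accorded doyen status: Haddad and Brennan (accorded doyen status) before Kapoor (not accorded doyen status).
Among Haddad and Brennan, by date of arrival in the capital (earlier first): Haddad (4 Mar 2008) before Brennan (24 Apr 2008).
Moreau and Baptiste are each accorded doyen status, so the next rule applies.
Among Moreau and Baptiste, by date of arrival in the capital (earlier first): Moreau (19 Mar 2002) before Baptiste (1 May 2006).
Order: Haddad, Brennan, Kapoor, Moreau, Baptiste.

Moreau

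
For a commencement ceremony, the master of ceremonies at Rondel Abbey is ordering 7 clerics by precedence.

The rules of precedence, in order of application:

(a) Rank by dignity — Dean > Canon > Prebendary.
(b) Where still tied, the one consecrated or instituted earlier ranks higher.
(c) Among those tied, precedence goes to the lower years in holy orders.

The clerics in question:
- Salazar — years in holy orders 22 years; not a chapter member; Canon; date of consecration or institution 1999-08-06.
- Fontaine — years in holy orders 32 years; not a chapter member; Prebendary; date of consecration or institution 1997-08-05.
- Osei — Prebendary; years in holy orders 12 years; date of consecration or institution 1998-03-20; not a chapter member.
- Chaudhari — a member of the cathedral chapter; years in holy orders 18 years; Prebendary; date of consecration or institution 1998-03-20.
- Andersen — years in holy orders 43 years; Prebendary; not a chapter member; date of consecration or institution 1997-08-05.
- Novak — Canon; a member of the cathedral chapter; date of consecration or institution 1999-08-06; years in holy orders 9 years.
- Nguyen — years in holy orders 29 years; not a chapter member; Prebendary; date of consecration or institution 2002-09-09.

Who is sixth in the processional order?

Chaudhari

By dignity: Novak and Salazar (Canon); then Fontaine, Andersen, Osei, Chaudhari and Nguyen (Prebendary).
Novak and Salazar both have date of consecration or institution 1999-08-06, so the next rule applies.
Among Novak and Salazar, by years in holy orders (lower first): Novak (9 years) before Salazar (22 years).
Among Fontaine, Andersen, Osei, Chaudhari and Nguyen, by date of consecration or institution (earlier first): Fontaine and Andersen (1997-08-05) before Osei and Chaudhari (1998-03-20) before Nguyen (2002-09-09).
Among Fontaine and Andersen, by years in holy orders (lower first): Fontaine (32 years) before Andersen (43 years).
Among Osei and Chaudhari, by years in holy orders (lower first): Osei (12 years) before Chaudhari (18 years).
Order: Novak, Salazar, Fontaine, Andersen, Osei, Chaudhari, Nguyen.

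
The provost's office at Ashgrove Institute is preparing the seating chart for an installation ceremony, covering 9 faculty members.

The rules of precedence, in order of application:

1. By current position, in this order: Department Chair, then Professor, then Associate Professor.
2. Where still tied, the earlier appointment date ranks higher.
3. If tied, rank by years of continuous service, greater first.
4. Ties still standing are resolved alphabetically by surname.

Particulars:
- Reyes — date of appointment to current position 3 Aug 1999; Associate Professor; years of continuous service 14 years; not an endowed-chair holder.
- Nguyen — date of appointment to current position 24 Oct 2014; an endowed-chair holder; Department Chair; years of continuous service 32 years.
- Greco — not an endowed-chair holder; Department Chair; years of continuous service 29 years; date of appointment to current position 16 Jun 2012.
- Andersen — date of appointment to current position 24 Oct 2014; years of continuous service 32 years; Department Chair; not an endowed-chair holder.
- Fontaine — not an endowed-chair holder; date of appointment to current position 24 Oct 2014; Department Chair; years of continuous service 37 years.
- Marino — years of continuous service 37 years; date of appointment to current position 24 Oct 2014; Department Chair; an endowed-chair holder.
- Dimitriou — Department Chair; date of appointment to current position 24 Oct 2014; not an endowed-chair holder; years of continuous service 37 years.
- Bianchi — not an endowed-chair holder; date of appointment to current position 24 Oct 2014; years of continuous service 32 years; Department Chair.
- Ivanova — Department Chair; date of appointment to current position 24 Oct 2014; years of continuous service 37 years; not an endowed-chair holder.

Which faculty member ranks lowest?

Reyes

By current position: Greco, Dimitriou, Fontaine, Ivanova, Marino, Andersen, Bianchi and Nguyen (Department Chair); then Reyes (Associate Professor).
Among Greco, Dimitriou, Fontaine, Ivanova, Marino, Andersen, Bianchi and Nguyen, by date of appointment to current position (earlier first): Greco (16 Jun 2012) before Dimitriou, Fontaine, Ivanova, Marino, Andersen, Bianchi and Nguyen (24 Oct 2014).
Among Dimitriou, Fontaine, Ivanova, Marino, Andersen, Bianchi and Nguyen, by years of continuous service (higher first): Dimitriou, Fontaine, Ivanova and Marino (37 years) before Andersen, Bianchi and Nguyen (32 years).
Among Dimitriou, Fontaine, Ivanova and Marino, alphabetically by surname: Dimitriou before Fontaine before Ivanova before Marino.
Among Andersen, Bianchi and Nguyen, alphabetically by surname: Andersen before Bianchi before Nguyen.
Order: Greco, Dimitriou, Fontaine, Ivanova, Marino, Andersen, Bianchi, Nguyen, Reyes.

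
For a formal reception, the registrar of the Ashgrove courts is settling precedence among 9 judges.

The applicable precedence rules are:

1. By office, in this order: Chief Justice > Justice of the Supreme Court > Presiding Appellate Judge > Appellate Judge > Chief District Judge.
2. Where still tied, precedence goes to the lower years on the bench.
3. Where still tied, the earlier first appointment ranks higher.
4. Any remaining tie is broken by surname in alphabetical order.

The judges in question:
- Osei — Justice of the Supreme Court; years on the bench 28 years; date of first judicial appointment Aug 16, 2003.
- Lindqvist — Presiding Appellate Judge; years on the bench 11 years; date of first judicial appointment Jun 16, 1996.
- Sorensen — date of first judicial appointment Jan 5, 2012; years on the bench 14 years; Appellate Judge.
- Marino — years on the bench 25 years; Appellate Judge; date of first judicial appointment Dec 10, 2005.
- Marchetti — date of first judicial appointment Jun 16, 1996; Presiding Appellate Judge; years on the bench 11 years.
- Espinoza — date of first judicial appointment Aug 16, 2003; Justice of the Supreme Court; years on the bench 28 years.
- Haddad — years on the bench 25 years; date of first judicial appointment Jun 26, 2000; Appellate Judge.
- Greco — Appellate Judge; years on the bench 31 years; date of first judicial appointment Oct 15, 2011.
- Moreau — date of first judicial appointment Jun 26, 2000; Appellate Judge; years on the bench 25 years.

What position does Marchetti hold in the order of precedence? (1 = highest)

4

By office: Espinoza and Osei (Justice of the Supreme Court); then Lindqvist and Marchetti (Presiding Appellate Judge); then Sorensen, Haddad, Moreau, Marino and Greco (Appellate Judge).
Espinoza and Osei both have years on the bench 28 years, so the next rule applies.
Espinoza and Osei both have date of first judicial appointment Aug 16, 2003, so the next rule applies.
Among Espinoza and Osei, alphabetically by surname: Espinoza before Osei.
Lindqvist and Marchetti both have years on the bench 11 years, so the next rule applies.
Lindqvist and Marchetti both have date of first judicial appointment Jun 16, 1996, so the next rule applies.
Among Lindqvist and Marchetti, alphabetically by surname: Lindqvist before Marchetti.
Among Sorensen, Haddad, Moreau, Marino and Greco, by years on the bench (lower first): Sorensen (14 years) before Haddad, Moreau and Marino (25 years) before Greco (31 years).
Among Haddad, Moreau and Marino, by date of first judicial appointment (earlier first): Haddad and Moreau (Jun 26, 2000) before Marino (Dec 10, 2005).
Among Haddad and Moreau, alphabetically by surname: Haddad before Moreau.
Order: Espinoza, Osei, Lindqvist, Marchetti, Sorensen, Haddad, Moreau, Marino, Greco. So position 4.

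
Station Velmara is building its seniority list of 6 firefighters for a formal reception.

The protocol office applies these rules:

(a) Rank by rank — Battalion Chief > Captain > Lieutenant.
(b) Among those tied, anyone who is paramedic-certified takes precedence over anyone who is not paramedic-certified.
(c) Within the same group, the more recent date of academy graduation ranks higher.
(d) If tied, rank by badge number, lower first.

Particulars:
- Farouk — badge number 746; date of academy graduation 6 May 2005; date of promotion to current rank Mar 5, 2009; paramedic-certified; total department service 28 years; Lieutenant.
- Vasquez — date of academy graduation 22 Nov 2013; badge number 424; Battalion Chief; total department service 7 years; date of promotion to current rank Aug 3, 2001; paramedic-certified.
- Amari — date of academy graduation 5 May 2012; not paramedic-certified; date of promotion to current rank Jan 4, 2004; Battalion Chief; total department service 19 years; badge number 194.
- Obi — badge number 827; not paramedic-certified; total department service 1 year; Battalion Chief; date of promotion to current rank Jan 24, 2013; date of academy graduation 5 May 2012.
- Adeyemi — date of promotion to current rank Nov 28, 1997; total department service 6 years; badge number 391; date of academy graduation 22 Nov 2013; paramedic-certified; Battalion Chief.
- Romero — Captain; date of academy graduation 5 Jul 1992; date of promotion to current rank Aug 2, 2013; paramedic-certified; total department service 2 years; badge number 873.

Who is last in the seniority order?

By rank: Adeyemi, Vasquez, Amari and Obi (Battalion Chief); then Romero (Captain); then Farouk (Lieutenant).
Among Adeyemi, Vasquez, Amari and Obi, paramedic-certified before not paramedic-certified: Adeyemi and Vasquez (paramedic-certified) before Amari and Obi (not paramedic-certified).
Adeyemi and Vasquez both have date of academy graduation 22 Nov 2013, so the next rule applies.
Among Adeyemi and Vasquez, by badge number (lower first): Adeyemi (391) before Vasquez (424).
Amari and Obi both have date of academy graduation 5 May 2012, so the next rule applies.
Among Amari and Obi, by badge number (lower first): Amari (194) before Obi (827).
Order: Adeyemi, Vasquez, Amari, Obi, Romero, Farouk.

Farouk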